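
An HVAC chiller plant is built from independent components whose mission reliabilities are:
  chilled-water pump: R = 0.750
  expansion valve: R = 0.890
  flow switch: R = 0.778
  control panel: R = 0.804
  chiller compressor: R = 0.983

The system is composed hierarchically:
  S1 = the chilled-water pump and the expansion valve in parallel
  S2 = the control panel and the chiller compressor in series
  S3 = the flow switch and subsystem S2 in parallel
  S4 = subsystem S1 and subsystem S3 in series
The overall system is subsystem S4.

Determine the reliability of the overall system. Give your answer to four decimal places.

0.9272

Parallel (chilled-water pump and expansion valve): 1 − (1 − 0.750000)(1 − 0.890000) = 0.972500
Series (control panel and chiller compressor): 0.804000 × 0.983000 = 0.790332
Parallel (flow switch and [0.790332]): 1 − (1 − 0.778000)(1 − 0.790332) = 0.953454
Series ([0.972500] and [0.953454]): 0.972500 × 0.953454 = 0.9272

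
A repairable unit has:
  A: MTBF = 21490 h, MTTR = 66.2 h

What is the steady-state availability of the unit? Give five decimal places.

0.99693

A(A) = MTBF/(MTBF+MTTR) = 21490/(21490+66.2) = 0.99693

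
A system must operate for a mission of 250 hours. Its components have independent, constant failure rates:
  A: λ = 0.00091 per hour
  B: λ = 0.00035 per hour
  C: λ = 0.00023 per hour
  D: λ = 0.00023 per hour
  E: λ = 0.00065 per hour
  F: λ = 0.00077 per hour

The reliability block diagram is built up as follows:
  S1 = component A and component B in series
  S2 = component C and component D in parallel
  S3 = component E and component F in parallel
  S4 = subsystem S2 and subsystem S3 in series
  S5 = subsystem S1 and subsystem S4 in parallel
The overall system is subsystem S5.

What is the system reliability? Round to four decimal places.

R(A) = exp(−0.00091 × 250) = 0.796522
R(B) = exp(−0.00035 × 250) = 0.916219
R(C) = exp(−0.00023 × 250) = 0.944122
R(D) = exp(−0.00023 × 250) = 0.944122
R(E) = exp(−0.00065 × 250) = 0.850016
R(F) = exp(−0.00077 × 250) = 0.824894
Series (A and B): 0.796522 × 0.916219 = 0.729789
Parallel (C and D): 1 − (1 − 0.944122)(1 − 0.944122) = 0.996878
Parallel (E and F): 1 − (1 − 0.850016)(1 − 0.824894) = 0.973737
Series ([0.996878] and [0.973737]): 0.996878 × 0.973737 = 0.970697
Parallel ([0.729789] and [0.970697]): 1 − (1 − 0.729789)(1 − 0.970697) = 0.9921

0.9921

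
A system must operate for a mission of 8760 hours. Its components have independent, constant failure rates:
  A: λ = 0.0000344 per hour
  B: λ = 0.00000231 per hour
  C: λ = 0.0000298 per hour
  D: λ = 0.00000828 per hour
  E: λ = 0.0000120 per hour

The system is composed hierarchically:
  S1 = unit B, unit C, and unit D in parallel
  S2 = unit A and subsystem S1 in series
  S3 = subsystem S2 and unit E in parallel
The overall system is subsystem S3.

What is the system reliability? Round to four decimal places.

R(A) = exp(−0.0000344 × 8760) = 0.739823
R(B) = exp(−0.00000231 × 8760) = 0.979968
R(C) = exp(−0.0000298 × 8760) = 0.770244
R(D) = exp(−0.00000828 × 8760) = 0.930035
R(E) = exp(−0.0000120 × 8760) = 0.900216
Parallel (B, C, and D): 1 − (1 − 0.979968)(1 − 0.770244)(1 − 0.930035) = 0.999678
Series (A and [0.999678]): 0.739823 × 0.999678 = 0.739585
Parallel ([0.739585] and E): 1 − (1 − 0.739585)(1 − 0.900216) = 0.9740

0.9740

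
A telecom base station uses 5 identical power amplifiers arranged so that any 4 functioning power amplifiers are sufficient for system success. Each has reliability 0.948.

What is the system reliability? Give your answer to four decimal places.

R = Σ_{i=4}^{5} C(5,i) p^i (1−p)^{5−i} with p = 0.948
C(5,4)·0.948^4·0.052^1 = 0.209994
C(5,5)·0.948^5·0.052^0 = 0.765670
Sum = 0.9757

0.9757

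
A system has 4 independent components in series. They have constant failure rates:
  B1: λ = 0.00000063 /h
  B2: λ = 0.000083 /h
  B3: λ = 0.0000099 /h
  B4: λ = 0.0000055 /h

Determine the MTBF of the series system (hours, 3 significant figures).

Series of exponential components: λ_sys = Σ λ_i
λ_sys = 0.00000063 + 0.000083 + 0.0000099 + 0.0000055 = 9.9030e-05 /h
MTBF = 1 / λ_sys = 10100 h

10100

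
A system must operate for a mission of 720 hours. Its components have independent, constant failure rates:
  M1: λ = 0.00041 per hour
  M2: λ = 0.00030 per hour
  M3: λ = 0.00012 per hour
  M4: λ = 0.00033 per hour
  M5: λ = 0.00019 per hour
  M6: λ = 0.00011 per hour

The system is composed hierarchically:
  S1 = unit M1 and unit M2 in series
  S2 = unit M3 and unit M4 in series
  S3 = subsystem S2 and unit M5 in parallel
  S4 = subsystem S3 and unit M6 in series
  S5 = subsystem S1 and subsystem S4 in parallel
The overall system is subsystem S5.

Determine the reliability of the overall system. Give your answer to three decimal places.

R(M1) = exp(−0.00041 × 720) = 0.74438
R(M2) = exp(−0.00030 × 720) = 0.80574
R(M3) = exp(−0.00012 × 720) = 0.91723
R(M4) = exp(−0.00033 × 720) = 0.78852
R(M5) = exp(−0.00019 × 720) = 0.87214
R(M6) = exp(−0.00011 × 720) = 0.92386
Series (M1 and M2): 0.74438 × 0.80574 = 0.59978
Series (M3 and M4): 0.91723 × 0.78852 = 0.72325
Parallel ([0.72325] and M5): 1 − (1 − 0.72325)(1 − 0.87214) = 0.96461
Series ([0.96461] and M6): 0.96461 × 0.92386 = 0.89116
Parallel ([0.59978] and [0.89116]): 1 − (1 − 0.59978)(1 − 0.89116) = 0.956

0.956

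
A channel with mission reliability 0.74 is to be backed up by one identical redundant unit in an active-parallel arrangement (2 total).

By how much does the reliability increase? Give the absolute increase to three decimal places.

R_before = 0.74
R_after = 1 − (1 − 0.74)^2 = 0.932
ΔR = 0.932 − 0.74 = 0.192

0.192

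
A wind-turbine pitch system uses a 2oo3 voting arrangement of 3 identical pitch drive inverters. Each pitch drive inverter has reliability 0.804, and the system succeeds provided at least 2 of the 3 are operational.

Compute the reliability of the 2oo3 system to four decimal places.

R = Σ_{i=2}^{3} C(3,i) p^i (1−p)^{3−i} with p = 0.804
C(3,2)·0.804^2·0.196^1 = 0.380093
C(3,3)·0.804^3·0.196^0 = 0.519718
Sum = 0.8998

0.8998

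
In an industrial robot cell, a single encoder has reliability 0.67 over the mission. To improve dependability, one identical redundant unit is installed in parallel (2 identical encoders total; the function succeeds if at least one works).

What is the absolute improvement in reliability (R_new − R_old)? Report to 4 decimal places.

0.2211

R_before = 0.67
R_after = 1 − (1 − 0.67)^2 = 0.8911
ΔR = 0.8911 − 0.67 = 0.2211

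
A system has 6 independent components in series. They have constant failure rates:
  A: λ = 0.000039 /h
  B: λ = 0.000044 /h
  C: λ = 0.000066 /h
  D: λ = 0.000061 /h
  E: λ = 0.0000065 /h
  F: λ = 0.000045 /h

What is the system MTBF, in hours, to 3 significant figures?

Series of exponential components: λ_sys = Σ λ_i
λ_sys = 0.000039 + 0.000044 + 0.000066 + 0.000061 + 0.0000065 + 0.000045 = 2.6150e-04 /h
MTBF = 1 / λ_sys = 3820 h

3820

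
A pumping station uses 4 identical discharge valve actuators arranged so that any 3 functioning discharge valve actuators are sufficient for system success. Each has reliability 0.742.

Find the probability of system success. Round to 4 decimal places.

0.7247

R = Σ_{i=3}^{4} C(4,i) p^i (1−p)^{4−i} with p = 0.742
C(4,3)·0.742^3·0.258^1 = 0.421591
C(4,4)·0.742^4·0.258^0 = 0.303121
Sum = 0.7247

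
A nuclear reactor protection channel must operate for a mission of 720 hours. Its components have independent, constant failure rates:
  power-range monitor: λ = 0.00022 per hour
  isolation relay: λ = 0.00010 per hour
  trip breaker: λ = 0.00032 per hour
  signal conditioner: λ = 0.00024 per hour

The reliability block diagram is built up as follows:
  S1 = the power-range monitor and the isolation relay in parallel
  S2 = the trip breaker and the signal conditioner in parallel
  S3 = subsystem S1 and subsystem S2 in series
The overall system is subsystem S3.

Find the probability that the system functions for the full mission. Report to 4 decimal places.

0.9575

R(power-range monitor) = exp(−0.00022 × 720) = 0.853508
R(isolation relay) = exp(−0.00010 × 720) = 0.930531
R(trip breaker) = exp(−0.00032 × 720) = 0.794216
R(signal conditioner) = exp(−0.00024 × 720) = 0.841306
Parallel (power-range monitor and isolation relay): 1 − (1 − 0.853508)(1 − 0.930531) = 0.989823
Parallel (trip breaker and signal conditioner): 1 − (1 − 0.794216)(1 − 0.841306) = 0.967343
Series ([0.989823] and [0.967343]): 0.989823 × 0.967343 = 0.9575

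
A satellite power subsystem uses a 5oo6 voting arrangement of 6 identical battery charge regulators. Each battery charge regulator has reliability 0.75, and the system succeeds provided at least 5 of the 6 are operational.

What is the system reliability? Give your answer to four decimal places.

R = Σ_{i=5}^{6} C(6,i) p^i (1−p)^{6−i} with p = 0.75
C(6,5)·0.75^5·0.25^1 = 0.355957
C(6,6)·0.75^6·0.25^0 = 0.177979
Sum = 0.5339

0.5339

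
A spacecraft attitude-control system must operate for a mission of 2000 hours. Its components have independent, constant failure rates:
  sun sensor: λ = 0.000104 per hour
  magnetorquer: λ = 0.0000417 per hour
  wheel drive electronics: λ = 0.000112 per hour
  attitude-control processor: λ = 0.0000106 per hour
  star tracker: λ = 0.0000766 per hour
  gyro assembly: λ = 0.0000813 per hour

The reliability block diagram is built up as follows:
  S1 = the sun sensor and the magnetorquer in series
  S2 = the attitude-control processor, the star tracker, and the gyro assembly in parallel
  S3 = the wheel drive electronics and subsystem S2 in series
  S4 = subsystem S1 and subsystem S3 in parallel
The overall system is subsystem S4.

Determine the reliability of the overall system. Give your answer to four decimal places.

0.9492

R(sun sensor) = exp(−0.000104 × 2000) = 0.812207
R(magnetorquer) = exp(−0.0000417 × 2000) = 0.919983
R(wheel drive electronics) = exp(−0.000112 × 2000) = 0.799315
R(attitude-control processor) = exp(−0.0000106 × 2000) = 0.979023
R(star tracker) = exp(−0.0000766 × 2000) = 0.857958
R(gyro assembly) = exp(−0.0000813 × 2000) = 0.849931
Series (sun sensor and magnetorquer): 0.812207 × 0.919983 = 0.747217
Parallel (attitude-control processor, star tracker, and gyro assembly): 1 − (1 − 0.979023)(1 − 0.857958)(1 − 0.849931) = 0.999553
Series (wheel drive electronics and [0.999553]): 0.799315 × 0.999553 = 0.798958
Parallel ([0.747217] and [0.798958]): 1 − (1 − 0.747217)(1 − 0.798958) = 0.9492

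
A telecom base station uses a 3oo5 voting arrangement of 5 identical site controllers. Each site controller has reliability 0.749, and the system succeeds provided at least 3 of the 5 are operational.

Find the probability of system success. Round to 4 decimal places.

R = Σ_{i=3}^{5} C(5,i) p^i (1−p)^{5−i} with p = 0.749
C(5,3)·0.749^3·0.251^2 = 0.264724
C(5,4)·0.749^4·0.251^1 = 0.394976
C(5,5)·0.749^5·0.251^0 = 0.235727
Sum = 0.8954

0.8954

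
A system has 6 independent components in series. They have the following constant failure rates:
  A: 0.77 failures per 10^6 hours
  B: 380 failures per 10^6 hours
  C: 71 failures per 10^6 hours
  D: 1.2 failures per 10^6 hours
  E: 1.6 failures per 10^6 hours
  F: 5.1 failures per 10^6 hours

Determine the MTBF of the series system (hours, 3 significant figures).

2180

Series of exponential components: λ_sys = Σ λ_i
λ_sys = 0.00000077 + 0.00038 + 0.000071 + 0.0000012 + 0.0000016 + 0.0000051 = 4.5967e-04 /h
MTBF = 1 / λ_sys = 2180 h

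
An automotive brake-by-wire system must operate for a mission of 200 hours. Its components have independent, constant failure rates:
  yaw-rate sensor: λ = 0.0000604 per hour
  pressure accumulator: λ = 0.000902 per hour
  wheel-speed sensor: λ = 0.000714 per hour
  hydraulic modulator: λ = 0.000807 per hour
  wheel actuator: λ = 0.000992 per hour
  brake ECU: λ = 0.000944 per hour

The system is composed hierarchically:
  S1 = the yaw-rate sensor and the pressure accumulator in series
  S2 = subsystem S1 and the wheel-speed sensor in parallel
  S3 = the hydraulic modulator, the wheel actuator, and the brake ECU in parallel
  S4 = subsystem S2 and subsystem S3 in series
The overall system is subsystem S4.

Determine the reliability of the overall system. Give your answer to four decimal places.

0.9722

R(yaw-rate sensor) = exp(−0.0000604 × 200) = 0.987993
R(pressure accumulator) = exp(−0.000902 × 200) = 0.834936
R(wheel-speed sensor) = exp(−0.000714 × 200) = 0.866927
R(hydraulic modulator) = exp(−0.000807 × 200) = 0.850952
R(wheel actuator) = exp(−0.000992 × 200) = 0.820042
R(brake ECU) = exp(−0.000944 × 200) = 0.827952
Series (yaw-rate sensor and pressure accumulator): 0.987993 × 0.834936 = 0.824911
Parallel ([0.824911] and wheel-speed sensor): 1 − (1 − 0.824911)(1 − 0.866927) = 0.976700
Parallel (hydraulic modulator, wheel actuator, and brake ECU): 1 − (1 − 0.850952)(1 − 0.820042)(1 − 0.827952) = 0.995385
Series ([0.976700] and [0.995385]): 0.976700 × 0.995385 = 0.9722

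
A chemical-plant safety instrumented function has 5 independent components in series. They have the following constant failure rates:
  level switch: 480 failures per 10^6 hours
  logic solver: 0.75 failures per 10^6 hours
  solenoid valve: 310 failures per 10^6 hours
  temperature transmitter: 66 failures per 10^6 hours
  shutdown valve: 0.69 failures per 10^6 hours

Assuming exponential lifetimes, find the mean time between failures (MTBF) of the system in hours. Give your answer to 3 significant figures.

1170

Series of exponential components: λ_sys = Σ λ_i
λ_sys = 0.00048 + 0.00000075 + 0.00031 + 0.000066 + 0.00000069 = 8.5744e-04 /h
MTBF = 1 / λ_sys = 1170 h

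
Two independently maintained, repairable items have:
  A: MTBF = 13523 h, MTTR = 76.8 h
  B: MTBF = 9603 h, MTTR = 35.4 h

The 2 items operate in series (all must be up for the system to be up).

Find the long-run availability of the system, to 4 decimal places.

A(A) = MTBF/(MTBF+MTTR) = 13523/(13523+76.8) = 0.994353
A(B) = MTBF/(MTBF+MTTR) = 9603/(9603+35.4) = 0.996327
Series availability: 0.994353 × 0.996327 = 0.9907

0.9907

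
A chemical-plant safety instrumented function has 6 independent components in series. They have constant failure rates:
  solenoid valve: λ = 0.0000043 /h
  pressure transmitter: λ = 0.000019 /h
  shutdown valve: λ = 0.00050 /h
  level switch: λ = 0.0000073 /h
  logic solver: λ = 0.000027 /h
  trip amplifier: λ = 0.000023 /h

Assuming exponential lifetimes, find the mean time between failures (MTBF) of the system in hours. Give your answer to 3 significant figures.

Series of exponential components: λ_sys = Σ λ_i
λ_sys = 0.0000043 + 0.000019 + 0.00050 + 0.0000073 + 0.000027 + 0.000023 = 5.8060e-04 /h
MTBF = 1 / λ_sys = 1720 h

1720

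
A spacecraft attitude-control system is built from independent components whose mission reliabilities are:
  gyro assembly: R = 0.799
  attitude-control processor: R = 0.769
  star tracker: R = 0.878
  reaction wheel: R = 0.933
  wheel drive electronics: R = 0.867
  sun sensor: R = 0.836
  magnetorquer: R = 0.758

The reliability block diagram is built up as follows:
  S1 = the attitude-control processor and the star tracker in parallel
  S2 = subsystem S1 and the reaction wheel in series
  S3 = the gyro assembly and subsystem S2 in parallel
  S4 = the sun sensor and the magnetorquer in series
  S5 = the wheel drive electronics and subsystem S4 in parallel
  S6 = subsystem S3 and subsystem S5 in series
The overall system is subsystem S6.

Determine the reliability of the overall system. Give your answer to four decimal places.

0.9334

Parallel (attitude-control processor and star tracker): 1 − (1 − 0.769000)(1 − 0.878000) = 0.971818
Series ([0.971818] and reaction wheel): 0.971818 × 0.933000 = 0.906706
Parallel (gyro assembly and [0.906706]): 1 − (1 − 0.799000)(1 − 0.906706) = 0.981248
Series (sun sensor and magnetorquer): 0.836000 × 0.758000 = 0.633688
Parallel (wheel drive electronics and [0.633688]): 1 − (1 − 0.867000)(1 − 0.633688) = 0.951281
Series ([0.981248] and [0.951281]): 0.981248 × 0.951281 = 0.9334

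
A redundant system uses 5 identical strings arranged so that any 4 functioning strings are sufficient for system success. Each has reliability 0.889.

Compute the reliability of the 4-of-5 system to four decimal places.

R = Σ_{i=4}^{5} C(5,i) p^i (1−p)^{5−i} with p = 0.889
C(5,4)·0.889^4·0.111^1 = 0.346657
C(5,5)·0.889^5·0.111^0 = 0.555276
Sum = 0.9019

0.9019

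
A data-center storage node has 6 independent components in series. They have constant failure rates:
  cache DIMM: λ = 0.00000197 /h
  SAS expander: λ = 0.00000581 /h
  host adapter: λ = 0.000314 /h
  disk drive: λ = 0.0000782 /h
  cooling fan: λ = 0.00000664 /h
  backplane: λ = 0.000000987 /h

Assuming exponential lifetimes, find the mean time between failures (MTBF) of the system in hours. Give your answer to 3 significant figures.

Series of exponential components: λ_sys = Σ λ_i
λ_sys = 0.00000197 + 0.00000581 + 0.000314 + 0.0000782 + 0.00000664 + 0.000000987 = 4.0761e-04 /h
MTBF = 1 / λ_sys = 2450 h

2450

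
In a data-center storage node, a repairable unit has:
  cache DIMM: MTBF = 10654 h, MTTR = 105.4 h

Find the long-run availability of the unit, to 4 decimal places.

A(cache DIMM) = MTBF/(MTBF+MTTR) = 10654/(10654+105.4) = 0.9902

0.9902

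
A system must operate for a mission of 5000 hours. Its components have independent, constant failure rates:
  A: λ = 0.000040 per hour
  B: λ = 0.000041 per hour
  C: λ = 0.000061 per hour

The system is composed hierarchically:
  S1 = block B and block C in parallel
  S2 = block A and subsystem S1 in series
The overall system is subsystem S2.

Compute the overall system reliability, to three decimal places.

0.779

R(A) = exp(−0.000040 × 5000) = 0.81873
R(B) = exp(−0.000041 × 5000) = 0.81465
R(C) = exp(−0.000061 × 5000) = 0.73712
Parallel (B and C): 1 − (1 − 0.81465)(1 − 0.73712) = 0.95128
Series (A and [0.95128]): 0.81873 × 0.95128 = 0.779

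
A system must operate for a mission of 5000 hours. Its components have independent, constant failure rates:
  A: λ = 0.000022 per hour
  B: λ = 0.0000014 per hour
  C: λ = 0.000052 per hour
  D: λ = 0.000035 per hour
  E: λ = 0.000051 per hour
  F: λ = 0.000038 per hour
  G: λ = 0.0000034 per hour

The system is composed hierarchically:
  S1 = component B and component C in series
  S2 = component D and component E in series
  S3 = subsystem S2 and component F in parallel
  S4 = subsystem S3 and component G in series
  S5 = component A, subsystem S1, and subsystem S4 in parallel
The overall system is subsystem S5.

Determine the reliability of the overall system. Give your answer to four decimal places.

R(A) = exp(−0.000022 × 5000) = 0.895834
R(B) = exp(−0.0000014 × 5000) = 0.993024
R(C) = exp(−0.000052 × 5000) = 0.771052
R(D) = exp(−0.000035 × 5000) = 0.839457
R(E) = exp(−0.000051 × 5000) = 0.774916
R(F) = exp(−0.000038 × 5000) = 0.826959
R(G) = exp(−0.0000034 × 5000) = 0.983144
Series (B and C): 0.993024 × 0.771052 = 0.765673
Series (D and E): 0.839457 × 0.774916 = 0.650509
Parallel ([0.650509] and F): 1 − (1 − 0.650509)(1 − 0.826959) = 0.939524
Series ([0.939524] and G): 0.939524 × 0.983144 = 0.923687
Parallel (A, [0.765673], and [0.923687]): 1 − (1 − 0.895834)(1 − 0.765673)(1 − 0.923687) = 0.9981

0.9981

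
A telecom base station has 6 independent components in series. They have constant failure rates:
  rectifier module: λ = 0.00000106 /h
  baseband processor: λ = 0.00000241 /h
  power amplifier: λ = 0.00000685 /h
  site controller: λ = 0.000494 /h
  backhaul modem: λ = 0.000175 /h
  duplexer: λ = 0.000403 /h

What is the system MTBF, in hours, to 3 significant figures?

924

Series of exponential components: λ_sys = Σ λ_i
λ_sys = 0.00000106 + 0.00000241 + 0.00000685 + 0.000494 + 0.000175 + 0.000403 = 1.0823e-03 /h
MTBF = 1 / λ_sys = 924 h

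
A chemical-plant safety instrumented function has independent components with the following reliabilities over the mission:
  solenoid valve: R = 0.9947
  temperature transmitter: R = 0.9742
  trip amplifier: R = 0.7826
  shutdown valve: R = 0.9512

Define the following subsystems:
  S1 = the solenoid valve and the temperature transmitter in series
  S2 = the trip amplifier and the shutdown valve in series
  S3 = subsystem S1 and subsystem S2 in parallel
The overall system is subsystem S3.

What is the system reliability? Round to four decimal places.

0.9921

Series (solenoid valve and temperature transmitter): 0.994700 × 0.974200 = 0.969037
Series (trip amplifier and shutdown valve): 0.782600 × 0.951200 = 0.744409
Parallel ([0.969037] and [0.744409]): 1 − (1 − 0.969037)(1 − 0.744409) = 0.9921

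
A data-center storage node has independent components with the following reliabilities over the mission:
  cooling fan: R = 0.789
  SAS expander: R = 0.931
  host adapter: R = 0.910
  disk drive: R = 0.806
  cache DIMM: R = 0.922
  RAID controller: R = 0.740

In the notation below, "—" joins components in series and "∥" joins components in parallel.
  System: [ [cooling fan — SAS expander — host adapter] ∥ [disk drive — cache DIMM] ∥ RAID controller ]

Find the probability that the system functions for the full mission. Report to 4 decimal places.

Series (cooling fan, SAS expander, and host adapter): 0.789000 × 0.931000 × 0.910000 = 0.668449
Series (disk drive and cache DIMM): 0.806000 × 0.922000 = 0.743132
Parallel ([0.668449], [0.743132], and RAID controller): 1 − (1 − 0.668449)(1 − 0.743132)(1 − 0.740000) = 0.9779

0.9779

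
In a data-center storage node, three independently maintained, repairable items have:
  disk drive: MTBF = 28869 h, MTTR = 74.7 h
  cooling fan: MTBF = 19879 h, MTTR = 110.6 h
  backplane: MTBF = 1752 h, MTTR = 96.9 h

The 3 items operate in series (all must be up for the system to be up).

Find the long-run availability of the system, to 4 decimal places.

A(disk drive) = MTBF/(MTBF+MTTR) = 28869/(28869+74.7) = 0.997419
A(cooling fan) = MTBF/(MTBF+MTTR) = 19879/(19879+110.6) = 0.994467
A(backplane) = MTBF/(MTBF+MTTR) = 1752/(1752+96.9) = 0.947590
Series availability: 0.997419 × 0.994467 × 0.947590 = 0.9399

0.9399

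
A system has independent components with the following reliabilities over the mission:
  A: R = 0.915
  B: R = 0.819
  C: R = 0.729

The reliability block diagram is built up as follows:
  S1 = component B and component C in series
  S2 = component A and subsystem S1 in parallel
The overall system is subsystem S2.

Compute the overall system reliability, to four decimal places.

0.9657

Series (B and C): 0.819000 × 0.729000 = 0.597051
Parallel (A and [0.597051]): 1 − (1 − 0.915000)(1 − 0.597051) = 0.9657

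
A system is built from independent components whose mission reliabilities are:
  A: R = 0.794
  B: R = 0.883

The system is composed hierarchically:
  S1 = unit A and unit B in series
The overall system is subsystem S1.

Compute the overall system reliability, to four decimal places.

0.7011

Series (A and B): 0.794000 × 0.883000 = 0.7011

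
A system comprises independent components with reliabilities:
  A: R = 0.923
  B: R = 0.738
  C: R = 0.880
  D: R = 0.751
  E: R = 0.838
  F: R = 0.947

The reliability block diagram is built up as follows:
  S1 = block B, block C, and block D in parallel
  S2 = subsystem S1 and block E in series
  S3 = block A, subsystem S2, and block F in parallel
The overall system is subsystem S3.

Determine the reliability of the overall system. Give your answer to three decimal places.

Parallel (B, C, and D): 1 − (1 − 0.73800)(1 − 0.88000)(1 − 0.75100) = 0.99217
Series ([0.99217] and E): 0.99217 × 0.83800 = 0.83144
Parallel (A, [0.83144], and F): 1 − (1 − 0.92300)(1 − 0.83144)(1 − 0.94700) = 0.999

0.999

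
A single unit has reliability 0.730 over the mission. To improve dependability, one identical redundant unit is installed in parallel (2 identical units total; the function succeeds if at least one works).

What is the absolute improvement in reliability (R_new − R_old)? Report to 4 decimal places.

0.1971

R_before = 0.730
R_after = 1 − (1 − 0.730)^2 = 0.9271
ΔR = 0.9271 − 0.730 = 0.1971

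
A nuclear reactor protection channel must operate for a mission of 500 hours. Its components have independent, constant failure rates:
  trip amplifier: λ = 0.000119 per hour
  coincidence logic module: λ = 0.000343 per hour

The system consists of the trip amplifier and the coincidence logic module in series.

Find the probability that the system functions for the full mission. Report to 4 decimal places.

0.7937

R(trip amplifier) = exp(−0.000119 × 500) = 0.942236
R(coincidence logic module) = exp(−0.000343 × 500) = 0.842400
Series (trip amplifier and coincidence logic module): 0.942236 × 0.842400 = 0.7937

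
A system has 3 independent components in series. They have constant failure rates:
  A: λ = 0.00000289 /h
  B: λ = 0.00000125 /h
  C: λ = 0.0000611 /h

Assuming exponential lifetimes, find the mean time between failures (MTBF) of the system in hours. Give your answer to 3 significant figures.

Series of exponential components: λ_sys = Σ λ_i
λ_sys = 0.00000289 + 0.00000125 + 0.0000611 = 6.5240e-05 /h
MTBF = 1 / λ_sys = 15300 h

15300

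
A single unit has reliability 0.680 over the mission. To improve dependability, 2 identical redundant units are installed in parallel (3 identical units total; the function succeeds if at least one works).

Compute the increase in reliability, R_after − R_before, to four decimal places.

R_before = 0.680
R_after = 1 − (1 − 0.680)^3 = 0.9672
ΔR = 0.9672 − 0.680 = 0.2872

0.2872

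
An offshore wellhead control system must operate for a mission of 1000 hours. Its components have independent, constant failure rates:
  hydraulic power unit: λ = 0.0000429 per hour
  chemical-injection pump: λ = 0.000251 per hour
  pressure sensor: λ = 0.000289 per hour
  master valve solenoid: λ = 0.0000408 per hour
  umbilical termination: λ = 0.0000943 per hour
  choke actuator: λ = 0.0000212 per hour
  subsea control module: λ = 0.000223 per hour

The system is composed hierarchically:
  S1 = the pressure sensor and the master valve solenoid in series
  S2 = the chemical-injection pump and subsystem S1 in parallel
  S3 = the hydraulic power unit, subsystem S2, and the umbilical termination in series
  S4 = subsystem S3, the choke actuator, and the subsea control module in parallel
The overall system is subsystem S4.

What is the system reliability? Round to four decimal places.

0.9992

R(hydraulic power unit) = exp(−0.0000429 × 1000) = 0.958007
R(chemical-injection pump) = exp(−0.000251 × 1000) = 0.778022
R(pressure sensor) = exp(−0.000289 × 1000) = 0.749012
R(master valve solenoid) = exp(−0.0000408 × 1000) = 0.960021
R(umbilical termination) = exp(−0.0000943 × 1000) = 0.910010
R(choke actuator) = exp(−0.0000212 × 1000) = 0.979023
R(subsea control module) = exp(−0.000223 × 1000) = 0.800115
Series (pressure sensor and master valve solenoid): 0.749012 × 0.960021 = 0.719067
Parallel (chemical-injection pump and [0.719067]): 1 − (1 − 0.778022)(1 − 0.719067) = 0.937639
Series (hydraulic power unit, [0.937639], and umbilical termination): 0.958007 × 0.937639 × 0.910010 = 0.817430
Parallel ([0.817430], choke actuator, and subsea control module): 1 − (1 − 0.817430)(1 − 0.979023)(1 − 0.800115) = 0.9992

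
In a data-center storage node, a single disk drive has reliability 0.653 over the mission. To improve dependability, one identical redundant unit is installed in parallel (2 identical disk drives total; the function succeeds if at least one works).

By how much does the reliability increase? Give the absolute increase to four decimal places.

0.2266

R_before = 0.653
R_after = 1 − (1 − 0.653)^2 = 0.8796
ΔR = 0.8796 − 0.653 = 0.2266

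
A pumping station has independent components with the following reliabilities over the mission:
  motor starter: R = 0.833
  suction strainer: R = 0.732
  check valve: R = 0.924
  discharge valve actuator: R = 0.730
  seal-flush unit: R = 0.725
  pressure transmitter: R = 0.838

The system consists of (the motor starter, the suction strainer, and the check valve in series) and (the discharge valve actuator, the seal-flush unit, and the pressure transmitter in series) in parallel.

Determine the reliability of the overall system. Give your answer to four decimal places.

Series (motor starter, suction strainer, and check valve): 0.833000 × 0.732000 × 0.924000 = 0.563415
Series (discharge valve actuator, seal-flush unit, and pressure transmitter): 0.730000 × 0.725000 × 0.838000 = 0.443512
Parallel ([0.563415] and [0.443512]): 1 − (1 − 0.563415)(1 − 0.443512) = 0.7570

0.7570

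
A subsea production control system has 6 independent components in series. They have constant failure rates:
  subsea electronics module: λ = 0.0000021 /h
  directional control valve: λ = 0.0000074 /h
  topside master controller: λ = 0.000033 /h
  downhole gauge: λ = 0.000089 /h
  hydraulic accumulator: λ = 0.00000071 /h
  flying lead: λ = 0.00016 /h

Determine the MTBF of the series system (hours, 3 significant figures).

Series of exponential components: λ_sys = Σ λ_i
λ_sys = 0.0000021 + 0.0000074 + 0.000033 + 0.000089 + 0.00000071 + 0.00016 = 2.9221e-04 /h
MTBF = 1 / λ_sys = 3420 h

3420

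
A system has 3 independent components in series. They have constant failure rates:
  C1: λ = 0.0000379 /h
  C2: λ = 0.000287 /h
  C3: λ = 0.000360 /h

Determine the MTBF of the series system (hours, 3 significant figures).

1460

Series of exponential components: λ_sys = Σ λ_i
λ_sys = 0.0000379 + 0.000287 + 0.000360 = 6.8490e-04 /h
MTBF = 1 / λ_sys = 1460 h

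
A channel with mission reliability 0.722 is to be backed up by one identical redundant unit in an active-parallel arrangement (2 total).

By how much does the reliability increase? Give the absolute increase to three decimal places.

0.201

R_before = 0.722
R_after = 1 − (1 − 0.722)^2 = 0.923
ΔR = 0.923 − 0.722 = 0.201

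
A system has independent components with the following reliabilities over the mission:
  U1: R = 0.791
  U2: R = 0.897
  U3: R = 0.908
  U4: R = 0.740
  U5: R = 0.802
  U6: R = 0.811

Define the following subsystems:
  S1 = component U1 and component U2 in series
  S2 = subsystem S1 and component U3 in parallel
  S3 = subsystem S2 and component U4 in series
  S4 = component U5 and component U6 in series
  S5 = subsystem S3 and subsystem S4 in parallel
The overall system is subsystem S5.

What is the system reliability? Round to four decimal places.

0.9022

Series (U1 and U2): 0.791000 × 0.897000 = 0.709527
Parallel ([0.709527] and U3): 1 − (1 − 0.709527)(1 − 0.908000) = 0.973276
Series ([0.973276] and U4): 0.973276 × 0.740000 = 0.720224
Series (U5 and U6): 0.802000 × 0.811000 = 0.650422
Parallel ([0.720224] and [0.650422]): 1 − (1 − 0.720224)(1 − 0.650422) = 0.9022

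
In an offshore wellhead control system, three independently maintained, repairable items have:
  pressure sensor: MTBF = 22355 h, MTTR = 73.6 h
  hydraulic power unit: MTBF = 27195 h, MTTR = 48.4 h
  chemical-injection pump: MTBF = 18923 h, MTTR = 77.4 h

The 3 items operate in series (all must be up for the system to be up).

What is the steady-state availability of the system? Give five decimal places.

0.99089

A(pressure sensor) = MTBF/(MTBF+MTTR) = 22355/(22355+73.6) = 0.996718
A(hydraulic power unit) = MTBF/(MTBF+MTTR) = 27195/(27195+48.4) = 0.998223
A(chemical-injection pump) = MTBF/(MTBF+MTTR) = 18923/(18923+77.4) = 0.995926
Series availability: 0.996718 × 0.998223 × 0.995926 = 0.99089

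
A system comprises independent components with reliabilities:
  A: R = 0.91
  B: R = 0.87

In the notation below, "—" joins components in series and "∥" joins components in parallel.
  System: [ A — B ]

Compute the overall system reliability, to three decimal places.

0.792

Series (A and B): 0.91000 × 0.87000 = 0.792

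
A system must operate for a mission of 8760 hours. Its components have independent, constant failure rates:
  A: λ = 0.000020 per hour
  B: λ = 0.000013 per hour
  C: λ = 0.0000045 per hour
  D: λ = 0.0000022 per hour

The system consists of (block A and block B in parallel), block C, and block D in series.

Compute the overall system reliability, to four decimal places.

R(A) = exp(−0.000020 × 8760) = 0.839289
R(B) = exp(−0.000013 × 8760) = 0.892365
R(C) = exp(−0.0000045 × 8760) = 0.961347
R(D) = exp(−0.0000022 × 8760) = 0.980913
Parallel (A and B): 1 − (1 − 0.839289)(1 − 0.892365) = 0.982702
Series ([0.982702], C, and D): 0.982702 × 0.961347 × 0.980913 = 0.9267

0.9267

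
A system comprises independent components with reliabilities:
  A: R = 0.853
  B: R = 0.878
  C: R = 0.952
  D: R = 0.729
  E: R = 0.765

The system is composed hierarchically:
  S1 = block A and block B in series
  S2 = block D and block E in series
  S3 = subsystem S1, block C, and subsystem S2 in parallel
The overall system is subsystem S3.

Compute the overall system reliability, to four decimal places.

0.9947

Series (A and B): 0.853000 × 0.878000 = 0.748934
Series (D and E): 0.729000 × 0.765000 = 0.557685
Parallel ([0.748934], C, and [0.557685]): 1 − (1 − 0.748934)(1 − 0.952000)(1 − 0.557685) = 0.9947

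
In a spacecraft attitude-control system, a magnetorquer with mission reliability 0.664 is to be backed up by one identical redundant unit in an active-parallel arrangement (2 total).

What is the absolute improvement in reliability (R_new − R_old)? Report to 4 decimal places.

R_before = 0.664
R_after = 1 − (1 − 0.664)^2 = 0.8871
ΔR = 0.8871 − 0.664 = 0.2231

0.2231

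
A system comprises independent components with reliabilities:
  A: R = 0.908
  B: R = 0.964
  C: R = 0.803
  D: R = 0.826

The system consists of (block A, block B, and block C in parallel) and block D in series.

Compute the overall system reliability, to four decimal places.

Parallel (A, B, and C): 1 − (1 − 0.908000)(1 − 0.964000)(1 − 0.803000) = 0.999348
Series ([0.999348] and D): 0.999348 × 0.826000 = 0.8255

0.8255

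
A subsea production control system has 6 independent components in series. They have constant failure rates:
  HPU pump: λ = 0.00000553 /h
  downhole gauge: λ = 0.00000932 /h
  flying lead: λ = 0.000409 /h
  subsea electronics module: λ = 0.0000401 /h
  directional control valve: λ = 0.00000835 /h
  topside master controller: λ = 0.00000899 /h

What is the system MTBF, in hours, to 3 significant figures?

Series of exponential components: λ_sys = Σ λ_i
λ_sys = 0.00000553 + 0.00000932 + 0.000409 + 0.0000401 + 0.00000835 + 0.00000899 = 4.8129e-04 /h
MTBF = 1 / λ_sys = 2080 h

2080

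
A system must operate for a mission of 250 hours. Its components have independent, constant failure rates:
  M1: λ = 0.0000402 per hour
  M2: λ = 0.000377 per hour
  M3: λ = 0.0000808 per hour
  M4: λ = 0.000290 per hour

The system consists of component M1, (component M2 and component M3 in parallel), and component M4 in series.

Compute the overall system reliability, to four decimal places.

0.9191

R(M1) = exp(−0.0000402 × 250) = 0.990000
R(M2) = exp(−0.000377 × 250) = 0.910055
R(M3) = exp(−0.0000808 × 250) = 0.980003
R(M4) = exp(−0.000290 × 250) = 0.930066
Parallel (M2 and M3): 1 − (1 − 0.910055)(1 − 0.980003) = 0.998201
Series (M1, [0.998201], and M4): 0.990000 × 0.998201 × 0.930066 = 0.9191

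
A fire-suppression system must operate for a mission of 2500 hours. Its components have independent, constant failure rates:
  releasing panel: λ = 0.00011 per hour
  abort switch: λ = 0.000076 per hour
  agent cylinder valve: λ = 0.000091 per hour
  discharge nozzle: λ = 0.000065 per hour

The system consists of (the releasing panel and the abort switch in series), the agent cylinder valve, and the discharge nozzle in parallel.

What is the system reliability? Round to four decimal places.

R(releasing panel) = exp(−0.00011 × 2500) = 0.759572
R(abort switch) = exp(−0.000076 × 2500) = 0.826959
R(agent cylinder valve) = exp(−0.000091 × 2500) = 0.796522
R(discharge nozzle) = exp(−0.000065 × 2500) = 0.850016
Series (releasing panel and abort switch): 0.759572 × 0.826959 = 0.628135
Parallel ([0.628135], agent cylinder valve, and discharge nozzle): 1 − (1 − 0.628135)(1 − 0.796522)(1 − 0.850016) = 0.9887

0.9887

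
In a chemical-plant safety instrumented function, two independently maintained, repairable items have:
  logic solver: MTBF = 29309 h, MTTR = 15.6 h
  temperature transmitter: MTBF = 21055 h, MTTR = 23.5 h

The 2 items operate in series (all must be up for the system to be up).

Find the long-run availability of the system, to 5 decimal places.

0.99835

A(logic solver) = MTBF/(MTBF+MTTR) = 29309/(29309+15.6) = 0.999468
A(temperature transmitter) = MTBF/(MTBF+MTTR) = 21055/(21055+23.5) = 0.998885
Series availability: 0.999468 × 0.998885 = 0.99835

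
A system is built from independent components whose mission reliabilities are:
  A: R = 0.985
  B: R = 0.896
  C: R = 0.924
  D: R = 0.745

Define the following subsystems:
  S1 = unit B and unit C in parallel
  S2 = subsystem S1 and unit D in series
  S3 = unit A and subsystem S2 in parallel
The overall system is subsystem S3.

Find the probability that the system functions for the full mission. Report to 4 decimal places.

Parallel (B and C): 1 − (1 − 0.896000)(1 − 0.924000) = 0.992096
Series ([0.992096] and D): 0.992096 × 0.745000 = 0.739112
Parallel (A and [0.739112]): 1 − (1 − 0.985000)(1 − 0.739112) = 0.9961

0.9961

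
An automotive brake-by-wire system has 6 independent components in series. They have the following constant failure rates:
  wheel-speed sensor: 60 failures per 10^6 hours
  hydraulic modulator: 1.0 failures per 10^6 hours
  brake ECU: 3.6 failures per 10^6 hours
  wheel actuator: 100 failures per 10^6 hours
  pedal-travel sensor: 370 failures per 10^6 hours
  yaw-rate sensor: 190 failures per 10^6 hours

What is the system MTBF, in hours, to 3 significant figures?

Series of exponential components: λ_sys = Σ λ_i
λ_sys = 0.000060 + 0.0000010 + 0.0000036 + 0.00010 + 0.00037 + 0.00019 = 7.2460e-04 /h
MTBF = 1 / λ_sys = 1380 h

1380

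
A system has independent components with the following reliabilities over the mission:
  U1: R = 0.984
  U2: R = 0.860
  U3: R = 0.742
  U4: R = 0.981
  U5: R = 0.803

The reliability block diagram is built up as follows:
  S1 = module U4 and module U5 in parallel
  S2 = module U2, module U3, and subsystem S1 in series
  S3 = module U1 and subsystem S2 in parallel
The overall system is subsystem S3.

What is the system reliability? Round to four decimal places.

Parallel (U4 and U5): 1 − (1 − 0.981000)(1 − 0.803000) = 0.996257
Series (U2, U3, and [0.996257]): 0.860000 × 0.742000 × 0.996257 = 0.635732
Parallel (U1 and [0.635732]): 1 − (1 − 0.984000)(1 − 0.635732) = 0.9942

0.9942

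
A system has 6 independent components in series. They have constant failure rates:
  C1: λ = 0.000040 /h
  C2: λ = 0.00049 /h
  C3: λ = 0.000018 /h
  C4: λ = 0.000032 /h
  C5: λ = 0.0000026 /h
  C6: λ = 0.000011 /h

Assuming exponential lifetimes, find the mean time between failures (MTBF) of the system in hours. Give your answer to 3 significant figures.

1680

Series of exponential components: λ_sys = Σ λ_i
λ_sys = 0.000040 + 0.00049 + 0.000018 + 0.000032 + 0.0000026 + 0.000011 = 5.9360e-04 /h
MTBF = 1 / λ_sys = 1680 h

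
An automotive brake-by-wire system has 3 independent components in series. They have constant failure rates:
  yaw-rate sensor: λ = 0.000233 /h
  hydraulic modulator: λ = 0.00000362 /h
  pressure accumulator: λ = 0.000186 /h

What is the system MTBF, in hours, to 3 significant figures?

2370

Series of exponential components: λ_sys = Σ λ_i
λ_sys = 0.000233 + 0.00000362 + 0.000186 = 4.2262e-04 /h
MTBF = 1 / λ_sys = 2370 h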